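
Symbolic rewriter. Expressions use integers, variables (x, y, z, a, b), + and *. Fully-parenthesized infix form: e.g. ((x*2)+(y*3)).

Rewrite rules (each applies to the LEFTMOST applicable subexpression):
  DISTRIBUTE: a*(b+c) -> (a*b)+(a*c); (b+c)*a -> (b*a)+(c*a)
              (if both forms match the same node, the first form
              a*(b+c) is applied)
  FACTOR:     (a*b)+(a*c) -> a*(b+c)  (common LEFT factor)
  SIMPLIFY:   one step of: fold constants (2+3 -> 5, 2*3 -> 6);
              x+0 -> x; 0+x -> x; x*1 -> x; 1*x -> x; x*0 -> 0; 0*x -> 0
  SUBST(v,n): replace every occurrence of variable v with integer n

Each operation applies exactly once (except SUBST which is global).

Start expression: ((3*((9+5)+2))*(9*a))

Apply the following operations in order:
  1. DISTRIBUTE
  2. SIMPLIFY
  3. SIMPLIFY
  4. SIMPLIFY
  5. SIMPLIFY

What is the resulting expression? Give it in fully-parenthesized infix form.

Answer: (48*(9*a))

Derivation:
Start: ((3*((9+5)+2))*(9*a))
Apply DISTRIBUTE at L (target: (3*((9+5)+2))): ((3*((9+5)+2))*(9*a)) -> (((3*(9+5))+(3*2))*(9*a))
Apply SIMPLIFY at LLR (target: (9+5)): (((3*(9+5))+(3*2))*(9*a)) -> (((3*14)+(3*2))*(9*a))
Apply SIMPLIFY at LL (target: (3*14)): (((3*14)+(3*2))*(9*a)) -> ((42+(3*2))*(9*a))
Apply SIMPLIFY at LR (target: (3*2)): ((42+(3*2))*(9*a)) -> ((42+6)*(9*a))
Apply SIMPLIFY at L (target: (42+6)): ((42+6)*(9*a)) -> (48*(9*a))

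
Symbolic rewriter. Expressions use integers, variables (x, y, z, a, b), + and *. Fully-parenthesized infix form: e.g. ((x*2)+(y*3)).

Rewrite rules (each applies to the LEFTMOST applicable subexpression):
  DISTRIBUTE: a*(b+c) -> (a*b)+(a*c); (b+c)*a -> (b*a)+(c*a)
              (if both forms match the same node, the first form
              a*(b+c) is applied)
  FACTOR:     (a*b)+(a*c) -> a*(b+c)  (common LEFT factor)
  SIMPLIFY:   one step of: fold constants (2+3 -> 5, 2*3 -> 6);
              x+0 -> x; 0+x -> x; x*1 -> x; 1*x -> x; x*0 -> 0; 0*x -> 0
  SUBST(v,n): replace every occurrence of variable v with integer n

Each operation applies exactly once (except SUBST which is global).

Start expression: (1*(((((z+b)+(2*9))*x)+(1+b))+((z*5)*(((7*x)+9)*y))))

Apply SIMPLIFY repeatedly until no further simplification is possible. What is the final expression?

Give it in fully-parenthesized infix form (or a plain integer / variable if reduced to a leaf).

Answer: (((((z+b)+18)*x)+(1+b))+((z*5)*(((7*x)+9)*y)))

Derivation:
Start: (1*(((((z+b)+(2*9))*x)+(1+b))+((z*5)*(((7*x)+9)*y))))
Step 1: at root: (1*(((((z+b)+(2*9))*x)+(1+b))+((z*5)*(((7*x)+9)*y)))) -> (((((z+b)+(2*9))*x)+(1+b))+((z*5)*(((7*x)+9)*y))); overall: (1*(((((z+b)+(2*9))*x)+(1+b))+((z*5)*(((7*x)+9)*y)))) -> (((((z+b)+(2*9))*x)+(1+b))+((z*5)*(((7*x)+9)*y)))
Step 2: at LLLR: (2*9) -> 18; overall: (((((z+b)+(2*9))*x)+(1+b))+((z*5)*(((7*x)+9)*y))) -> (((((z+b)+18)*x)+(1+b))+((z*5)*(((7*x)+9)*y)))
Fixed point: (((((z+b)+18)*x)+(1+b))+((z*5)*(((7*x)+9)*y)))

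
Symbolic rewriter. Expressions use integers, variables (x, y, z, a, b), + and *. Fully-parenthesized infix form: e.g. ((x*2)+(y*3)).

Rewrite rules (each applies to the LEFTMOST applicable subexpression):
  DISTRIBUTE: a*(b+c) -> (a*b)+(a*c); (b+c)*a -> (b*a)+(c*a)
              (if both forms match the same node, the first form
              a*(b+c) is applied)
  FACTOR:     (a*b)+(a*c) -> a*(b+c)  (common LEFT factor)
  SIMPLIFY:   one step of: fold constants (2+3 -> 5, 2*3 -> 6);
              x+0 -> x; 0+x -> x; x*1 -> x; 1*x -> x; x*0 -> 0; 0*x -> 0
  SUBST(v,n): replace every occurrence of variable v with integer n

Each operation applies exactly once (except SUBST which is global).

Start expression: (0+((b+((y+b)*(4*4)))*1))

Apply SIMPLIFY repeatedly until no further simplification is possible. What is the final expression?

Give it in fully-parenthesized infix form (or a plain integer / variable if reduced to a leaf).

Answer: (b+((y+b)*16))

Derivation:
Start: (0+((b+((y+b)*(4*4)))*1))
Step 1: at root: (0+((b+((y+b)*(4*4)))*1)) -> ((b+((y+b)*(4*4)))*1); overall: (0+((b+((y+b)*(4*4)))*1)) -> ((b+((y+b)*(4*4)))*1)
Step 2: at root: ((b+((y+b)*(4*4)))*1) -> (b+((y+b)*(4*4))); overall: ((b+((y+b)*(4*4)))*1) -> (b+((y+b)*(4*4)))
Step 3: at RR: (4*4) -> 16; overall: (b+((y+b)*(4*4))) -> (b+((y+b)*16))
Fixed point: (b+((y+b)*16))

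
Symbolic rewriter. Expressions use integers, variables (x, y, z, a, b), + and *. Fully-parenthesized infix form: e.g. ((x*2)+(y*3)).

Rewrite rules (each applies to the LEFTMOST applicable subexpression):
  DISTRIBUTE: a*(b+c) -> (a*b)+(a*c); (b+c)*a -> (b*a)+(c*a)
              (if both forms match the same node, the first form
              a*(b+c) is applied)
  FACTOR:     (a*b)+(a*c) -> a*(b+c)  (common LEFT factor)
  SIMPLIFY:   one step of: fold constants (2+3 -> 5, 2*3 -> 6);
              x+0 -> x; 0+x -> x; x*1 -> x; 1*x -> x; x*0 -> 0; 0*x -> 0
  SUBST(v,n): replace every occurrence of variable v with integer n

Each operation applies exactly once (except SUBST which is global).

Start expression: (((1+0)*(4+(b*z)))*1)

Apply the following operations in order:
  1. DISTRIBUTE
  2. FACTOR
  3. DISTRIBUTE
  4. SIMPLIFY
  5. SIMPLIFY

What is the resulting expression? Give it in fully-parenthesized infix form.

Start: (((1+0)*(4+(b*z)))*1)
Apply DISTRIBUTE at L (target: ((1+0)*(4+(b*z)))): (((1+0)*(4+(b*z)))*1) -> ((((1+0)*4)+((1+0)*(b*z)))*1)
Apply FACTOR at L (target: (((1+0)*4)+((1+0)*(b*z)))): ((((1+0)*4)+((1+0)*(b*z)))*1) -> (((1+0)*(4+(b*z)))*1)
Apply DISTRIBUTE at L (target: ((1+0)*(4+(b*z)))): (((1+0)*(4+(b*z)))*1) -> ((((1+0)*4)+((1+0)*(b*z)))*1)
Apply SIMPLIFY at root (target: ((((1+0)*4)+((1+0)*(b*z)))*1)): ((((1+0)*4)+((1+0)*(b*z)))*1) -> (((1+0)*4)+((1+0)*(b*z)))
Apply SIMPLIFY at LL (target: (1+0)): (((1+0)*4)+((1+0)*(b*z))) -> ((1*4)+((1+0)*(b*z)))

Answer: ((1*4)+((1+0)*(b*z)))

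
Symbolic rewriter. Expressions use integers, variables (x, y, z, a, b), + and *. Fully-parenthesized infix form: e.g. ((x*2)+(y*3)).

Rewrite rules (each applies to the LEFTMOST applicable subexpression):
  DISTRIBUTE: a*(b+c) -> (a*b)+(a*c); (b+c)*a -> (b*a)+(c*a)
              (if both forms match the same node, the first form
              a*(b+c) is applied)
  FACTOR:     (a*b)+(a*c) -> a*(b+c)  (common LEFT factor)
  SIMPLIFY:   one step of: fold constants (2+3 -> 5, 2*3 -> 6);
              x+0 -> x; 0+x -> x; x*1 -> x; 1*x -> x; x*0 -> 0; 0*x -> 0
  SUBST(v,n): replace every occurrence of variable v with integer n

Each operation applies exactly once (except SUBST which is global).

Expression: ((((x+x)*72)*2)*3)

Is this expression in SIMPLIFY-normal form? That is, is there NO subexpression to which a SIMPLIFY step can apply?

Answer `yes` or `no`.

Expression: ((((x+x)*72)*2)*3)
Scanning for simplifiable subexpressions (pre-order)...
  at root: ((((x+x)*72)*2)*3) (not simplifiable)
  at L: (((x+x)*72)*2) (not simplifiable)
  at LL: ((x+x)*72) (not simplifiable)
  at LLL: (x+x) (not simplifiable)
Result: no simplifiable subexpression found -> normal form.

Answer: yes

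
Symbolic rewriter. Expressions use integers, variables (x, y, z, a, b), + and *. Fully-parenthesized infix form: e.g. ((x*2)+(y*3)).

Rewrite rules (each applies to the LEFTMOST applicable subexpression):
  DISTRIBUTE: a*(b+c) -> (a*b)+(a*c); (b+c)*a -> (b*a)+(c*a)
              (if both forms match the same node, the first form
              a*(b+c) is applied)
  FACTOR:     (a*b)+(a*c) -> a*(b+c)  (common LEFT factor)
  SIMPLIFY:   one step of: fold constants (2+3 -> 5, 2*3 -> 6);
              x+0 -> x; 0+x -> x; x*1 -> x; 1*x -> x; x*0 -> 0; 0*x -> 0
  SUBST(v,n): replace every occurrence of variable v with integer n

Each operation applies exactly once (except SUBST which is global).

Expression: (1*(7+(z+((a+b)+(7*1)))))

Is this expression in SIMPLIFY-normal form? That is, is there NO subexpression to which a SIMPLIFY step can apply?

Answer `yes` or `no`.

Answer: no

Derivation:
Expression: (1*(7+(z+((a+b)+(7*1)))))
Scanning for simplifiable subexpressions (pre-order)...
  at root: (1*(7+(z+((a+b)+(7*1))))) (SIMPLIFIABLE)
  at R: (7+(z+((a+b)+(7*1)))) (not simplifiable)
  at RR: (z+((a+b)+(7*1))) (not simplifiable)
  at RRR: ((a+b)+(7*1)) (not simplifiable)
  at RRRL: (a+b) (not simplifiable)
  at RRRR: (7*1) (SIMPLIFIABLE)
Found simplifiable subexpr at path root: (1*(7+(z+((a+b)+(7*1)))))
One SIMPLIFY step would give: (7+(z+((a+b)+(7*1))))
-> NOT in normal form.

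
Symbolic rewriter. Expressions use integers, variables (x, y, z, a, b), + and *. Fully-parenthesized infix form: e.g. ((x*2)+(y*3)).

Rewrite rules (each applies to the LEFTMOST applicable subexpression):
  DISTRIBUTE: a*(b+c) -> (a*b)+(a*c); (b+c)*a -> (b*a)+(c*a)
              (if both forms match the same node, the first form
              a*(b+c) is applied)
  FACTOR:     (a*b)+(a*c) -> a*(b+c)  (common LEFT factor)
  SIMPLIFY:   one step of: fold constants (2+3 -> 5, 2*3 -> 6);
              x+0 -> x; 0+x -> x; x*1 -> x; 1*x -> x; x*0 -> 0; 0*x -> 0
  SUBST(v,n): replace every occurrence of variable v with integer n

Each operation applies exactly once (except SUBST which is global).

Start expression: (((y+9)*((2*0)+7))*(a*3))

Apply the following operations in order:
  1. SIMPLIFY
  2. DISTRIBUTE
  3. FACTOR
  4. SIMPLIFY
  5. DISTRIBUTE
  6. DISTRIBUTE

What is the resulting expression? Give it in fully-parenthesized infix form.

Answer: (((y*7)*(a*3))+((9*7)*(a*3)))

Derivation:
Start: (((y+9)*((2*0)+7))*(a*3))
Apply SIMPLIFY at LRL (target: (2*0)): (((y+9)*((2*0)+7))*(a*3)) -> (((y+9)*(0+7))*(a*3))
Apply DISTRIBUTE at L (target: ((y+9)*(0+7))): (((y+9)*(0+7))*(a*3)) -> ((((y+9)*0)+((y+9)*7))*(a*3))
Apply FACTOR at L (target: (((y+9)*0)+((y+9)*7))): ((((y+9)*0)+((y+9)*7))*(a*3)) -> (((y+9)*(0+7))*(a*3))
Apply SIMPLIFY at LR (target: (0+7)): (((y+9)*(0+7))*(a*3)) -> (((y+9)*7)*(a*3))
Apply DISTRIBUTE at L (target: ((y+9)*7)): (((y+9)*7)*(a*3)) -> (((y*7)+(9*7))*(a*3))
Apply DISTRIBUTE at root (target: (((y*7)+(9*7))*(a*3))): (((y*7)+(9*7))*(a*3)) -> (((y*7)*(a*3))+((9*7)*(a*3)))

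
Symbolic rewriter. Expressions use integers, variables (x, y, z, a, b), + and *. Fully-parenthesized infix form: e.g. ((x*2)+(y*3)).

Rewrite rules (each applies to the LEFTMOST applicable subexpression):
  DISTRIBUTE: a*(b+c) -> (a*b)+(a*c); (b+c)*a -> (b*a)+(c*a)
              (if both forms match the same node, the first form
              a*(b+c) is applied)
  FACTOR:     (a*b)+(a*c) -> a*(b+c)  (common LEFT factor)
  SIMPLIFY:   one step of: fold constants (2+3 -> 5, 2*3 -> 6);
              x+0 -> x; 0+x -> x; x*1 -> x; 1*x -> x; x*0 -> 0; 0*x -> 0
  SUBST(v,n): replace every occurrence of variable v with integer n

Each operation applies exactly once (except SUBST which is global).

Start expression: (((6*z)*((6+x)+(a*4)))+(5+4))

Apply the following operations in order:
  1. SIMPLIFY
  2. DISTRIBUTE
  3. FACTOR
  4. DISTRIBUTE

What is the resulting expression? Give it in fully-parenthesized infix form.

Answer: ((((6*z)*(6+x))+((6*z)*(a*4)))+9)

Derivation:
Start: (((6*z)*((6+x)+(a*4)))+(5+4))
Apply SIMPLIFY at R (target: (5+4)): (((6*z)*((6+x)+(a*4)))+(5+4)) -> (((6*z)*((6+x)+(a*4)))+9)
Apply DISTRIBUTE at L (target: ((6*z)*((6+x)+(a*4)))): (((6*z)*((6+x)+(a*4)))+9) -> ((((6*z)*(6+x))+((6*z)*(a*4)))+9)
Apply FACTOR at L (target: (((6*z)*(6+x))+((6*z)*(a*4)))): ((((6*z)*(6+x))+((6*z)*(a*4)))+9) -> (((6*z)*((6+x)+(a*4)))+9)
Apply DISTRIBUTE at L (target: ((6*z)*((6+x)+(a*4)))): (((6*z)*((6+x)+(a*4)))+9) -> ((((6*z)*(6+x))+((6*z)*(a*4)))+9)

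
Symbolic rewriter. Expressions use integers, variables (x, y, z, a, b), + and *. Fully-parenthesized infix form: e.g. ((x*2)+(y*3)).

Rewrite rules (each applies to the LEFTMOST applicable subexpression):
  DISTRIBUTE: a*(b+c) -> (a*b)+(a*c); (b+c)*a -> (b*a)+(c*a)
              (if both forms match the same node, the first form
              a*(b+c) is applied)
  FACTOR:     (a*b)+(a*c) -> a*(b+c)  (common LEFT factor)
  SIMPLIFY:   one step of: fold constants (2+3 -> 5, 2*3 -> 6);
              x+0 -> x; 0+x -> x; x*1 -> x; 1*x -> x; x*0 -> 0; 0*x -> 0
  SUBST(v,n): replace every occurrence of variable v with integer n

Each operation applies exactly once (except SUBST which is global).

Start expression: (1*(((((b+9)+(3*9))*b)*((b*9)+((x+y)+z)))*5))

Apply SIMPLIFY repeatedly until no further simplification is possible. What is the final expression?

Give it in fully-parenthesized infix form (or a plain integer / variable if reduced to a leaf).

Answer: (((((b+9)+27)*b)*((b*9)+((x+y)+z)))*5)

Derivation:
Start: (1*(((((b+9)+(3*9))*b)*((b*9)+((x+y)+z)))*5))
Step 1: at root: (1*(((((b+9)+(3*9))*b)*((b*9)+((x+y)+z)))*5)) -> (((((b+9)+(3*9))*b)*((b*9)+((x+y)+z)))*5); overall: (1*(((((b+9)+(3*9))*b)*((b*9)+((x+y)+z)))*5)) -> (((((b+9)+(3*9))*b)*((b*9)+((x+y)+z)))*5)
Step 2: at LLLR: (3*9) -> 27; overall: (((((b+9)+(3*9))*b)*((b*9)+((x+y)+z)))*5) -> (((((b+9)+27)*b)*((b*9)+((x+y)+z)))*5)
Fixed point: (((((b+9)+27)*b)*((b*9)+((x+y)+z)))*5)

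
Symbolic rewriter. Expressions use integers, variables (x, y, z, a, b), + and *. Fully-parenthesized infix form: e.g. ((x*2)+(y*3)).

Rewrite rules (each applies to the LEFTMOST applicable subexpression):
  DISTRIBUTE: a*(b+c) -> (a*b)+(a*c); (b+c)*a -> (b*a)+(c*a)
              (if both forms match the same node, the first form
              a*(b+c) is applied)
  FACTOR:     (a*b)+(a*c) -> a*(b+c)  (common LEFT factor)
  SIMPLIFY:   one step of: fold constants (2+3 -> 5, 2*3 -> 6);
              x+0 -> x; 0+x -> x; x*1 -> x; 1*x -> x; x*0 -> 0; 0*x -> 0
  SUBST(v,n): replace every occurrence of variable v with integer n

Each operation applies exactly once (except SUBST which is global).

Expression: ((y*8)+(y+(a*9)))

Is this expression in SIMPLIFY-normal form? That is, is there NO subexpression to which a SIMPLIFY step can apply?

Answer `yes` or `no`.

Expression: ((y*8)+(y+(a*9)))
Scanning for simplifiable subexpressions (pre-order)...
  at root: ((y*8)+(y+(a*9))) (not simplifiable)
  at L: (y*8) (not simplifiable)
  at R: (y+(a*9)) (not simplifiable)
  at RR: (a*9) (not simplifiable)
Result: no simplifiable subexpression found -> normal form.

Answer: yes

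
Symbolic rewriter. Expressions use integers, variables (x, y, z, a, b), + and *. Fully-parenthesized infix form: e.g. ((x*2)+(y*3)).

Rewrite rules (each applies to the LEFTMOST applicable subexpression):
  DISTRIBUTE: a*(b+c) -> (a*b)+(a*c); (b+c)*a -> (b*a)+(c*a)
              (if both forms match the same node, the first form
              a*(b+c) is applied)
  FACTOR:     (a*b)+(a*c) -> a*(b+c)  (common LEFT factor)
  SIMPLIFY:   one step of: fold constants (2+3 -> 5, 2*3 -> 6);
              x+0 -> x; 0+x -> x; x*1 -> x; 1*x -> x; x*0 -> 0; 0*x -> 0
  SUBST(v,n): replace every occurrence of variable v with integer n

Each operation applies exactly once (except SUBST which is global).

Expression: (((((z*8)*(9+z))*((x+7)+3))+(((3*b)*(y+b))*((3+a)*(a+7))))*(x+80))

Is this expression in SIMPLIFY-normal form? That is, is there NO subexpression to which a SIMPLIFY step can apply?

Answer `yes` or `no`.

Answer: yes

Derivation:
Expression: (((((z*8)*(9+z))*((x+7)+3))+(((3*b)*(y+b))*((3+a)*(a+7))))*(x+80))
Scanning for simplifiable subexpressions (pre-order)...
  at root: (((((z*8)*(9+z))*((x+7)+3))+(((3*b)*(y+b))*((3+a)*(a+7))))*(x+80)) (not simplifiable)
  at L: ((((z*8)*(9+z))*((x+7)+3))+(((3*b)*(y+b))*((3+a)*(a+7)))) (not simplifiable)
  at LL: (((z*8)*(9+z))*((x+7)+3)) (not simplifiable)
  at LLL: ((z*8)*(9+z)) (not simplifiable)
  at LLLL: (z*8) (not simplifiable)
  at LLLR: (9+z) (not simplifiable)
  at LLR: ((x+7)+3) (not simplifiable)
  at LLRL: (x+7) (not simplifiable)
  at LR: (((3*b)*(y+b))*((3+a)*(a+7))) (not simplifiable)
  at LRL: ((3*b)*(y+b)) (not simplifiable)
  at LRLL: (3*b) (not simplifiable)
  at LRLR: (y+b) (not simplifiable)
  at LRR: ((3+a)*(a+7)) (not simplifiable)
  at LRRL: (3+a) (not simplifiable)
  at LRRR: (a+7) (not simplifiable)
  at R: (x+80) (not simplifiable)
Result: no simplifiable subexpression found -> normal form.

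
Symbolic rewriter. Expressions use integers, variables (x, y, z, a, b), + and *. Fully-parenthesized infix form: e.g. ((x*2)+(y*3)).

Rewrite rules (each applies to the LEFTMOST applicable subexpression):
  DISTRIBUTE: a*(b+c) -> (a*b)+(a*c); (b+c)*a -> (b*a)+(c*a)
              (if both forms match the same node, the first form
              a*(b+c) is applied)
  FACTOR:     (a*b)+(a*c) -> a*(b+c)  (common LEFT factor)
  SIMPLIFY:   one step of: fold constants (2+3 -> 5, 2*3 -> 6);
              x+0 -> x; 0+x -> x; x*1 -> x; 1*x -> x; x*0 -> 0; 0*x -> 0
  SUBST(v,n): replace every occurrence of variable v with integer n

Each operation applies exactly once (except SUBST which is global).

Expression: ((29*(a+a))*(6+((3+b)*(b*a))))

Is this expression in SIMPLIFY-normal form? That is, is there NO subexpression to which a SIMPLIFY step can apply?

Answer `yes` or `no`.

Expression: ((29*(a+a))*(6+((3+b)*(b*a))))
Scanning for simplifiable subexpressions (pre-order)...
  at root: ((29*(a+a))*(6+((3+b)*(b*a)))) (not simplifiable)
  at L: (29*(a+a)) (not simplifiable)
  at LR: (a+a) (not simplifiable)
  at R: (6+((3+b)*(b*a))) (not simplifiable)
  at RR: ((3+b)*(b*a)) (not simplifiable)
  at RRL: (3+b) (not simplifiable)
  at RRR: (b*a) (not simplifiable)
Result: no simplifiable subexpression found -> normal form.

Answer: yes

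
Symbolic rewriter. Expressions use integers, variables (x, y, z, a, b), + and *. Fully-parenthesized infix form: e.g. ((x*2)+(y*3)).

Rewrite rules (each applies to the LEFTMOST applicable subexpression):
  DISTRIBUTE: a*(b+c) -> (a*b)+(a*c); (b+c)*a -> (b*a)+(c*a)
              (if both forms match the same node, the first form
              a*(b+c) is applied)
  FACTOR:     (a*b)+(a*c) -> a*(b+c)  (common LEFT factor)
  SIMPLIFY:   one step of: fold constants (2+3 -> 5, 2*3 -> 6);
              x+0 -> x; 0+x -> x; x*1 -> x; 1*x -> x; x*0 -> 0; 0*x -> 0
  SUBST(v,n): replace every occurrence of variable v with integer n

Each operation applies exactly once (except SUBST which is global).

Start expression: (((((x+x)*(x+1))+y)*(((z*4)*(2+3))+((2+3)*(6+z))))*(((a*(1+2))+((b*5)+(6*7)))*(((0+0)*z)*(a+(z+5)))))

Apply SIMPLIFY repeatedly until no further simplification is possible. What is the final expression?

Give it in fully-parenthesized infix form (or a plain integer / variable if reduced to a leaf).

Answer: 0

Derivation:
Start: (((((x+x)*(x+1))+y)*(((z*4)*(2+3))+((2+3)*(6+z))))*(((a*(1+2))+((b*5)+(6*7)))*(((0+0)*z)*(a+(z+5)))))
Step 1: at LRLR: (2+3) -> 5; overall: (((((x+x)*(x+1))+y)*(((z*4)*(2+3))+((2+3)*(6+z))))*(((a*(1+2))+((b*5)+(6*7)))*(((0+0)*z)*(a+(z+5))))) -> (((((x+x)*(x+1))+y)*(((z*4)*5)+((2+3)*(6+z))))*(((a*(1+2))+((b*5)+(6*7)))*(((0+0)*z)*(a+(z+5)))))
Step 2: at LRRL: (2+3) -> 5; overall: (((((x+x)*(x+1))+y)*(((z*4)*5)+((2+3)*(6+z))))*(((a*(1+2))+((b*5)+(6*7)))*(((0+0)*z)*(a+(z+5))))) -> (((((x+x)*(x+1))+y)*(((z*4)*5)+(5*(6+z))))*(((a*(1+2))+((b*5)+(6*7)))*(((0+0)*z)*(a+(z+5)))))
Step 3: at RLLR: (1+2) -> 3; overall: (((((x+x)*(x+1))+y)*(((z*4)*5)+(5*(6+z))))*(((a*(1+2))+((b*5)+(6*7)))*(((0+0)*z)*(a+(z+5))))) -> (((((x+x)*(x+1))+y)*(((z*4)*5)+(5*(6+z))))*(((a*3)+((b*5)+(6*7)))*(((0+0)*z)*(a+(z+5)))))
Step 4: at RLRR: (6*7) -> 42; overall: (((((x+x)*(x+1))+y)*(((z*4)*5)+(5*(6+z))))*(((a*3)+((b*5)+(6*7)))*(((0+0)*z)*(a+(z+5))))) -> (((((x+x)*(x+1))+y)*(((z*4)*5)+(5*(6+z))))*(((a*3)+((b*5)+42))*(((0+0)*z)*(a+(z+5)))))
Step 5: at RRLL: (0+0) -> 0; overall: (((((x+x)*(x+1))+y)*(((z*4)*5)+(5*(6+z))))*(((a*3)+((b*5)+42))*(((0+0)*z)*(a+(z+5))))) -> (((((x+x)*(x+1))+y)*(((z*4)*5)+(5*(6+z))))*(((a*3)+((b*5)+42))*((0*z)*(a+(z+5)))))
Step 6: at RRL: (0*z) -> 0; overall: (((((x+x)*(x+1))+y)*(((z*4)*5)+(5*(6+z))))*(((a*3)+((b*5)+42))*((0*z)*(a+(z+5))))) -> (((((x+x)*(x+1))+y)*(((z*4)*5)+(5*(6+z))))*(((a*3)+((b*5)+42))*(0*(a+(z+5)))))
Step 7: at RR: (0*(a+(z+5))) -> 0; overall: (((((x+x)*(x+1))+y)*(((z*4)*5)+(5*(6+z))))*(((a*3)+((b*5)+42))*(0*(a+(z+5))))) -> (((((x+x)*(x+1))+y)*(((z*4)*5)+(5*(6+z))))*(((a*3)+((b*5)+42))*0))
Step 8: at R: (((a*3)+((b*5)+42))*0) -> 0; overall: (((((x+x)*(x+1))+y)*(((z*4)*5)+(5*(6+z))))*(((a*3)+((b*5)+42))*0)) -> (((((x+x)*(x+1))+y)*(((z*4)*5)+(5*(6+z))))*0)
Step 9: at root: (((((x+x)*(x+1))+y)*(((z*4)*5)+(5*(6+z))))*0) -> 0; overall: (((((x+x)*(x+1))+y)*(((z*4)*5)+(5*(6+z))))*0) -> 0
Fixed point: 0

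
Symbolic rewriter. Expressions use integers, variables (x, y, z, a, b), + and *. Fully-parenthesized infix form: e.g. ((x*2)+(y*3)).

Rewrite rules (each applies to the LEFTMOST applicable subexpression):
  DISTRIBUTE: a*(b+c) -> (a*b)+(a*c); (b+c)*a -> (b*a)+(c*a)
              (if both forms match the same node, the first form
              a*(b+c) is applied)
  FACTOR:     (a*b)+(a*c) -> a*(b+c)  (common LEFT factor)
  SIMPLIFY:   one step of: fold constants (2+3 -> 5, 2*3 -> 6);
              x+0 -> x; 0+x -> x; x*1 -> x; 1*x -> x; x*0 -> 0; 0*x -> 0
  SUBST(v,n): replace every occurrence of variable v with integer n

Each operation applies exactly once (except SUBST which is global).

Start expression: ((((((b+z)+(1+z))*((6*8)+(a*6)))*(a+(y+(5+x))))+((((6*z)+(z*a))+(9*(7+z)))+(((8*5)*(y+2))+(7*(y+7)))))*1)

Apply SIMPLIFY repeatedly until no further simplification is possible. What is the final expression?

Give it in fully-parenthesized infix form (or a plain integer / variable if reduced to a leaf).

Start: ((((((b+z)+(1+z))*((6*8)+(a*6)))*(a+(y+(5+x))))+((((6*z)+(z*a))+(9*(7+z)))+(((8*5)*(y+2))+(7*(y+7)))))*1)
Step 1: at root: ((((((b+z)+(1+z))*((6*8)+(a*6)))*(a+(y+(5+x))))+((((6*z)+(z*a))+(9*(7+z)))+(((8*5)*(y+2))+(7*(y+7)))))*1) -> (((((b+z)+(1+z))*((6*8)+(a*6)))*(a+(y+(5+x))))+((((6*z)+(z*a))+(9*(7+z)))+(((8*5)*(y+2))+(7*(y+7))))); overall: ((((((b+z)+(1+z))*((6*8)+(a*6)))*(a+(y+(5+x))))+((((6*z)+(z*a))+(9*(7+z)))+(((8*5)*(y+2))+(7*(y+7)))))*1) -> (((((b+z)+(1+z))*((6*8)+(a*6)))*(a+(y+(5+x))))+((((6*z)+(z*a))+(9*(7+z)))+(((8*5)*(y+2))+(7*(y+7)))))
Step 2: at LLRL: (6*8) -> 48; overall: (((((b+z)+(1+z))*((6*8)+(a*6)))*(a+(y+(5+x))))+((((6*z)+(z*a))+(9*(7+z)))+(((8*5)*(y+2))+(7*(y+7))))) -> (((((b+z)+(1+z))*(48+(a*6)))*(a+(y+(5+x))))+((((6*z)+(z*a))+(9*(7+z)))+(((8*5)*(y+2))+(7*(y+7)))))
Step 3: at RRLL: (8*5) -> 40; overall: (((((b+z)+(1+z))*(48+(a*6)))*(a+(y+(5+x))))+((((6*z)+(z*a))+(9*(7+z)))+(((8*5)*(y+2))+(7*(y+7))))) -> (((((b+z)+(1+z))*(48+(a*6)))*(a+(y+(5+x))))+((((6*z)+(z*a))+(9*(7+z)))+((40*(y+2))+(7*(y+7)))))
Fixed point: (((((b+z)+(1+z))*(48+(a*6)))*(a+(y+(5+x))))+((((6*z)+(z*a))+(9*(7+z)))+((40*(y+2))+(7*(y+7)))))

Answer: (((((b+z)+(1+z))*(48+(a*6)))*(a+(y+(5+x))))+((((6*z)+(z*a))+(9*(7+z)))+((40*(y+2))+(7*(y+7)))))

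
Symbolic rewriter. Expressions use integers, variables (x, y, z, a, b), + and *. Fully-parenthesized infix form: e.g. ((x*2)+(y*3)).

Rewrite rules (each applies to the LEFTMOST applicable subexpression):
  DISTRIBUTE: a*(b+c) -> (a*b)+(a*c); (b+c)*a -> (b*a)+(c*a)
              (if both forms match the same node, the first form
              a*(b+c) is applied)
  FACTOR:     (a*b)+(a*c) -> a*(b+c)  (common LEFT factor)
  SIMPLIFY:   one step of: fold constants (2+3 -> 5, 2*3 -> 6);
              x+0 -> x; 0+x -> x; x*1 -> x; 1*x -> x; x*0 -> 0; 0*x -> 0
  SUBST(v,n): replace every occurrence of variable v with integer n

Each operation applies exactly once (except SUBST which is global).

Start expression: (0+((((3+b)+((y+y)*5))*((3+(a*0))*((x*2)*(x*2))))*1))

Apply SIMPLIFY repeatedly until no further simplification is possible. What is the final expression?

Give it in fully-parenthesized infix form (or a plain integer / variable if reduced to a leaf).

Start: (0+((((3+b)+((y+y)*5))*((3+(a*0))*((x*2)*(x*2))))*1))
Step 1: at root: (0+((((3+b)+((y+y)*5))*((3+(a*0))*((x*2)*(x*2))))*1)) -> ((((3+b)+((y+y)*5))*((3+(a*0))*((x*2)*(x*2))))*1); overall: (0+((((3+b)+((y+y)*5))*((3+(a*0))*((x*2)*(x*2))))*1)) -> ((((3+b)+((y+y)*5))*((3+(a*0))*((x*2)*(x*2))))*1)
Step 2: at root: ((((3+b)+((y+y)*5))*((3+(a*0))*((x*2)*(x*2))))*1) -> (((3+b)+((y+y)*5))*((3+(a*0))*((x*2)*(x*2)))); overall: ((((3+b)+((y+y)*5))*((3+(a*0))*((x*2)*(x*2))))*1) -> (((3+b)+((y+y)*5))*((3+(a*0))*((x*2)*(x*2))))
Step 3: at RLR: (a*0) -> 0; overall: (((3+b)+((y+y)*5))*((3+(a*0))*((x*2)*(x*2)))) -> (((3+b)+((y+y)*5))*((3+0)*((x*2)*(x*2))))
Step 4: at RL: (3+0) -> 3; overall: (((3+b)+((y+y)*5))*((3+0)*((x*2)*(x*2)))) -> (((3+b)+((y+y)*5))*(3*((x*2)*(x*2))))
Fixed point: (((3+b)+((y+y)*5))*(3*((x*2)*(x*2))))

Answer: (((3+b)+((y+y)*5))*(3*((x*2)*(x*2))))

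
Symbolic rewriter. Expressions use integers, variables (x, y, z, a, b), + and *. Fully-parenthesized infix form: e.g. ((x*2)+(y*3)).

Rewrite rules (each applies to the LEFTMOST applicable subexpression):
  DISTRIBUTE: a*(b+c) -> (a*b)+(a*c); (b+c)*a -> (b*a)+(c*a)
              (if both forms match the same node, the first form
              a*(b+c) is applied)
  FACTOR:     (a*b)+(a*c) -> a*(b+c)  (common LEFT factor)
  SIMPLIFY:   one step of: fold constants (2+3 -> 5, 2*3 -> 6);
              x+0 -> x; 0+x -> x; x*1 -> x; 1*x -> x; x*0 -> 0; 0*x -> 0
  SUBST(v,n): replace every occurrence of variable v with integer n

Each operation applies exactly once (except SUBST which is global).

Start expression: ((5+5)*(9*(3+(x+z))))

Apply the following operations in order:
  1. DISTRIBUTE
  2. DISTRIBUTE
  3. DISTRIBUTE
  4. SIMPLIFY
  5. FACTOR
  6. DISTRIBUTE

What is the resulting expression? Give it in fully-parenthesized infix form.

Answer: (((5*27)+(5*(9*(x+z))))+(5*(9*(3+(x+z)))))

Derivation:
Start: ((5+5)*(9*(3+(x+z))))
Apply DISTRIBUTE at root (target: ((5+5)*(9*(3+(x+z))))): ((5+5)*(9*(3+(x+z)))) -> ((5*(9*(3+(x+z))))+(5*(9*(3+(x+z)))))
Apply DISTRIBUTE at LR (target: (9*(3+(x+z)))): ((5*(9*(3+(x+z))))+(5*(9*(3+(x+z))))) -> ((5*((9*3)+(9*(x+z))))+(5*(9*(3+(x+z)))))
Apply DISTRIBUTE at L (target: (5*((9*3)+(9*(x+z))))): ((5*((9*3)+(9*(x+z))))+(5*(9*(3+(x+z))))) -> (((5*(9*3))+(5*(9*(x+z))))+(5*(9*(3+(x+z)))))
Apply SIMPLIFY at LLR (target: (9*3)): (((5*(9*3))+(5*(9*(x+z))))+(5*(9*(3+(x+z))))) -> (((5*27)+(5*(9*(x+z))))+(5*(9*(3+(x+z)))))
Apply FACTOR at L (target: ((5*27)+(5*(9*(x+z))))): (((5*27)+(5*(9*(x+z))))+(5*(9*(3+(x+z))))) -> ((5*(27+(9*(x+z))))+(5*(9*(3+(x+z)))))
Apply DISTRIBUTE at L (target: (5*(27+(9*(x+z))))): ((5*(27+(9*(x+z))))+(5*(9*(3+(x+z))))) -> (((5*27)+(5*(9*(x+z))))+(5*(9*(3+(x+z)))))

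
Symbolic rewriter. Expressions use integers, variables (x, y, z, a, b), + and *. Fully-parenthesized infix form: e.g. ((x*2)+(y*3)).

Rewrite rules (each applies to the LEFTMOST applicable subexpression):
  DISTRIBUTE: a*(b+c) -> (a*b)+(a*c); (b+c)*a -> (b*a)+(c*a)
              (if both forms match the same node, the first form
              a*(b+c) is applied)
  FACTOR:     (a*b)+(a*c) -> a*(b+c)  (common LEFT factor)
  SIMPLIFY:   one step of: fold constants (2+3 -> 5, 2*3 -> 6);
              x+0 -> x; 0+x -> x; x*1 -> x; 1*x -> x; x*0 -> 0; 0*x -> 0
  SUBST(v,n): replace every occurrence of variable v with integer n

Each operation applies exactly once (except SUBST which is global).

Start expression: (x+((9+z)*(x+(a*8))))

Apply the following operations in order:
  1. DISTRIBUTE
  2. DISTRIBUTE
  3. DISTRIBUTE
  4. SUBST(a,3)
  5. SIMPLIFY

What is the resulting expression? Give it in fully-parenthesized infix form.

Start: (x+((9+z)*(x+(a*8))))
Apply DISTRIBUTE at R (target: ((9+z)*(x+(a*8)))): (x+((9+z)*(x+(a*8)))) -> (x+(((9+z)*x)+((9+z)*(a*8))))
Apply DISTRIBUTE at RL (target: ((9+z)*x)): (x+(((9+z)*x)+((9+z)*(a*8)))) -> (x+(((9*x)+(z*x))+((9+z)*(a*8))))
Apply DISTRIBUTE at RR (target: ((9+z)*(a*8))): (x+(((9*x)+(z*x))+((9+z)*(a*8)))) -> (x+(((9*x)+(z*x))+((9*(a*8))+(z*(a*8)))))
Apply SUBST(a,3): (x+(((9*x)+(z*x))+((9*(a*8))+(z*(a*8))))) -> (x+(((9*x)+(z*x))+((9*(3*8))+(z*(3*8)))))
Apply SIMPLIFY at RRLR (target: (3*8)): (x+(((9*x)+(z*x))+((9*(3*8))+(z*(3*8))))) -> (x+(((9*x)+(z*x))+((9*24)+(z*(3*8)))))

Answer: (x+(((9*x)+(z*x))+((9*24)+(z*(3*8)))))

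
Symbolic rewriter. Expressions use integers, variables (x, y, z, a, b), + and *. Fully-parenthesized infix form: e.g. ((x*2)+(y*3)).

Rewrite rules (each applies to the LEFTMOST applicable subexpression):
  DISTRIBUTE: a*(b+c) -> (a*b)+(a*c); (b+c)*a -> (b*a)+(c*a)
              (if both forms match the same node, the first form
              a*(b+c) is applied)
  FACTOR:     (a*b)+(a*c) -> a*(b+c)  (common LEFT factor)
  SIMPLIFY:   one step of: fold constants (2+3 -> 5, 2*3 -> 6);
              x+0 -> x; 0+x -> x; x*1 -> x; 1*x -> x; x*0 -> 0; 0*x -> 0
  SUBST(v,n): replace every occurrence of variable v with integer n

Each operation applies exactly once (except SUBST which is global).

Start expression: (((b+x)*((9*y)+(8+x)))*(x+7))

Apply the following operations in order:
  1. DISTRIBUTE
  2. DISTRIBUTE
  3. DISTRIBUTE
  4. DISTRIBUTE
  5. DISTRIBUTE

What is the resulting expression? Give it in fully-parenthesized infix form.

Answer: (((((b*(9*y))*x)+((x*(9*y))*x))+(((b+x)*(8+x))*x))+(((b+x)*((9*y)+(8+x)))*7))

Derivation:
Start: (((b+x)*((9*y)+(8+x)))*(x+7))
Apply DISTRIBUTE at root (target: (((b+x)*((9*y)+(8+x)))*(x+7))): (((b+x)*((9*y)+(8+x)))*(x+7)) -> ((((b+x)*((9*y)+(8+x)))*x)+(((b+x)*((9*y)+(8+x)))*7))
Apply DISTRIBUTE at LL (target: ((b+x)*((9*y)+(8+x)))): ((((b+x)*((9*y)+(8+x)))*x)+(((b+x)*((9*y)+(8+x)))*7)) -> (((((b+x)*(9*y))+((b+x)*(8+x)))*x)+(((b+x)*((9*y)+(8+x)))*7))
Apply DISTRIBUTE at L (target: ((((b+x)*(9*y))+((b+x)*(8+x)))*x)): (((((b+x)*(9*y))+((b+x)*(8+x)))*x)+(((b+x)*((9*y)+(8+x)))*7)) -> (((((b+x)*(9*y))*x)+(((b+x)*(8+x))*x))+(((b+x)*((9*y)+(8+x)))*7))
Apply DISTRIBUTE at LLL (target: ((b+x)*(9*y))): (((((b+x)*(9*y))*x)+(((b+x)*(8+x))*x))+(((b+x)*((9*y)+(8+x)))*7)) -> (((((b*(9*y))+(x*(9*y)))*x)+(((b+x)*(8+x))*x))+(((b+x)*((9*y)+(8+x)))*7))
Apply DISTRIBUTE at LL (target: (((b*(9*y))+(x*(9*y)))*x)): (((((b*(9*y))+(x*(9*y)))*x)+(((b+x)*(8+x))*x))+(((b+x)*((9*y)+(8+x)))*7)) -> (((((b*(9*y))*x)+((x*(9*y))*x))+(((b+x)*(8+x))*x))+(((b+x)*((9*y)+(8+x)))*7))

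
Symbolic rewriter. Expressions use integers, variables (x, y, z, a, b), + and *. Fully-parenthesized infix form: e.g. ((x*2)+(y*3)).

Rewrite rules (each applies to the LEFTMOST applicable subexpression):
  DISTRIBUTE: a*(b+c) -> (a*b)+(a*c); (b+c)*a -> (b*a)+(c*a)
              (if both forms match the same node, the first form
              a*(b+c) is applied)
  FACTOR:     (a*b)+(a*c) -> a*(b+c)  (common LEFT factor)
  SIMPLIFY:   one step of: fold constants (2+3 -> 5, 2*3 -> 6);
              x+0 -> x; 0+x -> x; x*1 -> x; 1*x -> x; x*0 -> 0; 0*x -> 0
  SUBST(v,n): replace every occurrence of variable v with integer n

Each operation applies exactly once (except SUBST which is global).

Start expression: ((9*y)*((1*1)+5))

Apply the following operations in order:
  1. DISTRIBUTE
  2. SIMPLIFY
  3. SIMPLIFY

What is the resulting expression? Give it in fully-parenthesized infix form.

Start: ((9*y)*((1*1)+5))
Apply DISTRIBUTE at root (target: ((9*y)*((1*1)+5))): ((9*y)*((1*1)+5)) -> (((9*y)*(1*1))+((9*y)*5))
Apply SIMPLIFY at LR (target: (1*1)): (((9*y)*(1*1))+((9*y)*5)) -> (((9*y)*1)+((9*y)*5))
Apply SIMPLIFY at L (target: ((9*y)*1)): (((9*y)*1)+((9*y)*5)) -> ((9*y)+((9*y)*5))

Answer: ((9*y)+((9*y)*5))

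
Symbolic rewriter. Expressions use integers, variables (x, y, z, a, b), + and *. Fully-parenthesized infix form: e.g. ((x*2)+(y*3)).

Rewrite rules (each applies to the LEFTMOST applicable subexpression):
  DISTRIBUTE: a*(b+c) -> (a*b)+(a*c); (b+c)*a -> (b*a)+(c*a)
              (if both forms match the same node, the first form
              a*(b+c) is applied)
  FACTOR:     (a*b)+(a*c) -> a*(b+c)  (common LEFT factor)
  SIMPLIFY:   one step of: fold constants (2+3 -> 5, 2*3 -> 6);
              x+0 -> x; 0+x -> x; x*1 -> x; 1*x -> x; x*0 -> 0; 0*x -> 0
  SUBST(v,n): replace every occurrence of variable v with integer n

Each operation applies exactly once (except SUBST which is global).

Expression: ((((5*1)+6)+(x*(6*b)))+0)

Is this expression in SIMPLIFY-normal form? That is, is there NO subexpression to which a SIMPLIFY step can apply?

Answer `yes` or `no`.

Answer: no

Derivation:
Expression: ((((5*1)+6)+(x*(6*b)))+0)
Scanning for simplifiable subexpressions (pre-order)...
  at root: ((((5*1)+6)+(x*(6*b)))+0) (SIMPLIFIABLE)
  at L: (((5*1)+6)+(x*(6*b))) (not simplifiable)
  at LL: ((5*1)+6) (not simplifiable)
  at LLL: (5*1) (SIMPLIFIABLE)
  at LR: (x*(6*b)) (not simplifiable)
  at LRR: (6*b) (not simplifiable)
Found simplifiable subexpr at path root: ((((5*1)+6)+(x*(6*b)))+0)
One SIMPLIFY step would give: (((5*1)+6)+(x*(6*b)))
-> NOT in normal form.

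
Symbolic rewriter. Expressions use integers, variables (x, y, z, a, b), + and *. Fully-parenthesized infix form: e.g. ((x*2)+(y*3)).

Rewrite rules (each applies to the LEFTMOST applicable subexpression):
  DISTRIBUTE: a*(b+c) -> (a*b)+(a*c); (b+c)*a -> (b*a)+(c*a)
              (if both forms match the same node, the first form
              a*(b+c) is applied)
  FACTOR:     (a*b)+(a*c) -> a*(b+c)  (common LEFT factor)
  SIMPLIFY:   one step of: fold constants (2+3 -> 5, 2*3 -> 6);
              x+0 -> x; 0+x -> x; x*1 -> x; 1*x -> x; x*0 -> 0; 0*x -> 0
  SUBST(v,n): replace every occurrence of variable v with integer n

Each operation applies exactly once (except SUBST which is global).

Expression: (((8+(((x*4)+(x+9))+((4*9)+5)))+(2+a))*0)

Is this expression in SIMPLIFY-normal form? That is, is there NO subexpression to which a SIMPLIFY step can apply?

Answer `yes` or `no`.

Expression: (((8+(((x*4)+(x+9))+((4*9)+5)))+(2+a))*0)
Scanning for simplifiable subexpressions (pre-order)...
  at root: (((8+(((x*4)+(x+9))+((4*9)+5)))+(2+a))*0) (SIMPLIFIABLE)
  at L: ((8+(((x*4)+(x+9))+((4*9)+5)))+(2+a)) (not simplifiable)
  at LL: (8+(((x*4)+(x+9))+((4*9)+5))) (not simplifiable)
  at LLR: (((x*4)+(x+9))+((4*9)+5)) (not simplifiable)
  at LLRL: ((x*4)+(x+9)) (not simplifiable)
  at LLRLL: (x*4) (not simplifiable)
  at LLRLR: (x+9) (not simplifiable)
  at LLRR: ((4*9)+5) (not simplifiable)
  at LLRRL: (4*9) (SIMPLIFIABLE)
  at LR: (2+a) (not simplifiable)
Found simplifiable subexpr at path root: (((8+(((x*4)+(x+9))+((4*9)+5)))+(2+a))*0)
One SIMPLIFY step would give: 0
-> NOT in normal form.

Answer: no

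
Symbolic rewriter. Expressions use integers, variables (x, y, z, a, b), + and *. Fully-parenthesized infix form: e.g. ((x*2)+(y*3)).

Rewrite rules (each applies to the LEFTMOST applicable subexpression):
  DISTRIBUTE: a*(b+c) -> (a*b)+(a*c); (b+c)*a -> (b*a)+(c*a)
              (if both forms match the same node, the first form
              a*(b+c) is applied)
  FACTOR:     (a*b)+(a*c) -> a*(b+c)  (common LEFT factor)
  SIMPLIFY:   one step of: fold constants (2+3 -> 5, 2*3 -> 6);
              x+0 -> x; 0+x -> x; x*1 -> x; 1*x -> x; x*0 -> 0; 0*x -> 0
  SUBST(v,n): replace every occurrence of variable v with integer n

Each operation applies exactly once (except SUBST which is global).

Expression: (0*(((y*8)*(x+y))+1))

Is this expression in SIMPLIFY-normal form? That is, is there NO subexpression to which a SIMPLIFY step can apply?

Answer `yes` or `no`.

Answer: no

Derivation:
Expression: (0*(((y*8)*(x+y))+1))
Scanning for simplifiable subexpressions (pre-order)...
  at root: (0*(((y*8)*(x+y))+1)) (SIMPLIFIABLE)
  at R: (((y*8)*(x+y))+1) (not simplifiable)
  at RL: ((y*8)*(x+y)) (not simplifiable)
  at RLL: (y*8) (not simplifiable)
  at RLR: (x+y) (not simplifiable)
Found simplifiable subexpr at path root: (0*(((y*8)*(x+y))+1))
One SIMPLIFY step would give: 0
-> NOT in normal form.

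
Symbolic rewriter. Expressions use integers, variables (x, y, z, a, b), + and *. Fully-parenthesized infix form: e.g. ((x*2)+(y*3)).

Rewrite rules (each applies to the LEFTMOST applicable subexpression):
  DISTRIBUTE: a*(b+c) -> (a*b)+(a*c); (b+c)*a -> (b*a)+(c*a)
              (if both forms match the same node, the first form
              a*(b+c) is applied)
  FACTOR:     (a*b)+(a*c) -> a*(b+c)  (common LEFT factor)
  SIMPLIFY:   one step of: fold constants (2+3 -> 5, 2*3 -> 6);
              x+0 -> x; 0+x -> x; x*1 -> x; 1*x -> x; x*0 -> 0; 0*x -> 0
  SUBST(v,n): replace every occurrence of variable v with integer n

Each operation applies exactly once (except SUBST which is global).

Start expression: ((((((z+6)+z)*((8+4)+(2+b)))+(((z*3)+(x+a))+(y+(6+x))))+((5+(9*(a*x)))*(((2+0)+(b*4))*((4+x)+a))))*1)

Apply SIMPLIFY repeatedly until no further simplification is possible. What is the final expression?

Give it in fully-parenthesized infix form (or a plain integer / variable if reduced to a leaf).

Start: ((((((z+6)+z)*((8+4)+(2+b)))+(((z*3)+(x+a))+(y+(6+x))))+((5+(9*(a*x)))*(((2+0)+(b*4))*((4+x)+a))))*1)
Step 1: at root: ((((((z+6)+z)*((8+4)+(2+b)))+(((z*3)+(x+a))+(y+(6+x))))+((5+(9*(a*x)))*(((2+0)+(b*4))*((4+x)+a))))*1) -> (((((z+6)+z)*((8+4)+(2+b)))+(((z*3)+(x+a))+(y+(6+x))))+((5+(9*(a*x)))*(((2+0)+(b*4))*((4+x)+a)))); overall: ((((((z+6)+z)*((8+4)+(2+b)))+(((z*3)+(x+a))+(y+(6+x))))+((5+(9*(a*x)))*(((2+0)+(b*4))*((4+x)+a))))*1) -> (((((z+6)+z)*((8+4)+(2+b)))+(((z*3)+(x+a))+(y+(6+x))))+((5+(9*(a*x)))*(((2+0)+(b*4))*((4+x)+a))))
Step 2: at LLRL: (8+4) -> 12; overall: (((((z+6)+z)*((8+4)+(2+b)))+(((z*3)+(x+a))+(y+(6+x))))+((5+(9*(a*x)))*(((2+0)+(b*4))*((4+x)+a)))) -> (((((z+6)+z)*(12+(2+b)))+(((z*3)+(x+a))+(y+(6+x))))+((5+(9*(a*x)))*(((2+0)+(b*4))*((4+x)+a))))
Step 3: at RRLL: (2+0) -> 2; overall: (((((z+6)+z)*(12+(2+b)))+(((z*3)+(x+a))+(y+(6+x))))+((5+(9*(a*x)))*(((2+0)+(b*4))*((4+x)+a)))) -> (((((z+6)+z)*(12+(2+b)))+(((z*3)+(x+a))+(y+(6+x))))+((5+(9*(a*x)))*((2+(b*4))*((4+x)+a))))
Fixed point: (((((z+6)+z)*(12+(2+b)))+(((z*3)+(x+a))+(y+(6+x))))+((5+(9*(a*x)))*((2+(b*4))*((4+x)+a))))

Answer: (((((z+6)+z)*(12+(2+b)))+(((z*3)+(x+a))+(y+(6+x))))+((5+(9*(a*x)))*((2+(b*4))*((4+x)+a))))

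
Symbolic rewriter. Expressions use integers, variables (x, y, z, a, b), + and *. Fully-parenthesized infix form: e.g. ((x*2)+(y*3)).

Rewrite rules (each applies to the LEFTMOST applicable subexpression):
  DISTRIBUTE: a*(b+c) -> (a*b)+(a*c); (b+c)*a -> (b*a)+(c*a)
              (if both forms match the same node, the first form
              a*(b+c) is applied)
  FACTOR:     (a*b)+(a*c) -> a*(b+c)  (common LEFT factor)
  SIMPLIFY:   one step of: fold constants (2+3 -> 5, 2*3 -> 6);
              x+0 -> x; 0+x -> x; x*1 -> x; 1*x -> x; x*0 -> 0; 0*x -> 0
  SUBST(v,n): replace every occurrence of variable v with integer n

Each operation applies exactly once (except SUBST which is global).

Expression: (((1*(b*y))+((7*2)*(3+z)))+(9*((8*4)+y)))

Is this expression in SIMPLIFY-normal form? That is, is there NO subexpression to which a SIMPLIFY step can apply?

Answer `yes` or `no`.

Expression: (((1*(b*y))+((7*2)*(3+z)))+(9*((8*4)+y)))
Scanning for simplifiable subexpressions (pre-order)...
  at root: (((1*(b*y))+((7*2)*(3+z)))+(9*((8*4)+y))) (not simplifiable)
  at L: ((1*(b*y))+((7*2)*(3+z))) (not simplifiable)
  at LL: (1*(b*y)) (SIMPLIFIABLE)
  at LLR: (b*y) (not simplifiable)
  at LR: ((7*2)*(3+z)) (not simplifiable)
  at LRL: (7*2) (SIMPLIFIABLE)
  at LRR: (3+z) (not simplifiable)
  at R: (9*((8*4)+y)) (not simplifiable)
  at RR: ((8*4)+y) (not simplifiable)
  at RRL: (8*4) (SIMPLIFIABLE)
Found simplifiable subexpr at path LL: (1*(b*y))
One SIMPLIFY step would give: (((b*y)+((7*2)*(3+z)))+(9*((8*4)+y)))
-> NOT in normal form.

Answer: no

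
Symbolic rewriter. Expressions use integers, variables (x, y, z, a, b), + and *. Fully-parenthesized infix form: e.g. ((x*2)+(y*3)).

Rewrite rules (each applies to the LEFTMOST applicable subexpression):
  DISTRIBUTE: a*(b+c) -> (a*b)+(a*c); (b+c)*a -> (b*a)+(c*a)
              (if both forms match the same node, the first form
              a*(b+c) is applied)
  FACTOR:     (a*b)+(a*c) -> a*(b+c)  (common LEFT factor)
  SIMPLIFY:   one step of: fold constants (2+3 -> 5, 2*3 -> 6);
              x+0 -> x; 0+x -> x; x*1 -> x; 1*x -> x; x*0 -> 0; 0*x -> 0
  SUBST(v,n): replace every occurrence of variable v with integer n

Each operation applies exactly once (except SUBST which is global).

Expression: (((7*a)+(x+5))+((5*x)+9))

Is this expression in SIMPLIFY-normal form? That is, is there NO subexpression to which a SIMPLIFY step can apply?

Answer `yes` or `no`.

Answer: yes

Derivation:
Expression: (((7*a)+(x+5))+((5*x)+9))
Scanning for simplifiable subexpressions (pre-order)...
  at root: (((7*a)+(x+5))+((5*x)+9)) (not simplifiable)
  at L: ((7*a)+(x+5)) (not simplifiable)
  at LL: (7*a) (not simplifiable)
  at LR: (x+5) (not simplifiable)
  at R: ((5*x)+9) (not simplifiable)
  at RL: (5*x) (not simplifiable)
Result: no simplifiable subexpression found -> normal form.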